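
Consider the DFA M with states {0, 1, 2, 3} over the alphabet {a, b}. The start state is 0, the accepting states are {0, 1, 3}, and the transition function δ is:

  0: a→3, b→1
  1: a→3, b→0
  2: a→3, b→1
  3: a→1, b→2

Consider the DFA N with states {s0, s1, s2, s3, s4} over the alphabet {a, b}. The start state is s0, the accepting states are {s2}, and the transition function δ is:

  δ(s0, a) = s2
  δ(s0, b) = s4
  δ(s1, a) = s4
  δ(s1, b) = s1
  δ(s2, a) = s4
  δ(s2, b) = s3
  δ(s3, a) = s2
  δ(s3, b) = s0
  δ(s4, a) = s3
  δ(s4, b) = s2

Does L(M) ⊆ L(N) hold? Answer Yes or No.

The empty string ε is in L(M) but not in L(N).
So L(M) ⊄ L(N).

No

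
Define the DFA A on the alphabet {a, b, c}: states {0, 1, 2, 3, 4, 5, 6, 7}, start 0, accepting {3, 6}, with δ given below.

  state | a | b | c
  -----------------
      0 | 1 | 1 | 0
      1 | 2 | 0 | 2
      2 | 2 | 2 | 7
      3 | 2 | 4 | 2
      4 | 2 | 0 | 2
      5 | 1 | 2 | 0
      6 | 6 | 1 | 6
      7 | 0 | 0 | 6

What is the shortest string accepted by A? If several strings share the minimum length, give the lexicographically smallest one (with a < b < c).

aacc

A breadth-first search from 0 reaches an accepting state first via the path 0 → 1 → 2 → 7 → 6 on input aacc.
No string of length < 4 is accepted (BFS exhausts all shorter strings without reaching an accepting state), and aacc is the lexicographically least accepting string of length 4.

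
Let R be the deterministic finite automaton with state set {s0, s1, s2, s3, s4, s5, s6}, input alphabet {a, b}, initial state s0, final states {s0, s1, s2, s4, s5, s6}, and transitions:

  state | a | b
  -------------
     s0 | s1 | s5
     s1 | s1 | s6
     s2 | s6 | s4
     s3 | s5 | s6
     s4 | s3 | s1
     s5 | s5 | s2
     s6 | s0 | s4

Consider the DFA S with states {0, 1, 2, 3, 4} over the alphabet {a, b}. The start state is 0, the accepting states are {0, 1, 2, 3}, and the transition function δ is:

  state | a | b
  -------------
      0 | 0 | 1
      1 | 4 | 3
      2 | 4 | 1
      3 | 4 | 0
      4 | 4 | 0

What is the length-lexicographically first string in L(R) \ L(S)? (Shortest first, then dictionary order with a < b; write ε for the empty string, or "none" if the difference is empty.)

The string ba is accepted by R but not by S.
No shorter string lies in the difference, and ba is the lexicographically first length-2 string in L(R) \ L(S).

ba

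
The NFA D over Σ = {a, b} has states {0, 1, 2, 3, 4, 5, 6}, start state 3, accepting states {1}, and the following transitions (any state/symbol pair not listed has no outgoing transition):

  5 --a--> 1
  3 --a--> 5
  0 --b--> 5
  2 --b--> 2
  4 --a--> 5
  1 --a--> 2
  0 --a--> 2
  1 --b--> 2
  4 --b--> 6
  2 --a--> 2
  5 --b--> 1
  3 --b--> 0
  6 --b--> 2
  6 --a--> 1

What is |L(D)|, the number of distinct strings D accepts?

The useful subgraph on states {0, 1, 3, 5} is acyclic, so L(D) is finite; the longest accepting path visits 4 useful states, giving maximum string length 3.
Counting accepting paths from 3 by length: 2 of length 2, 2 of length 3. Total 4.

4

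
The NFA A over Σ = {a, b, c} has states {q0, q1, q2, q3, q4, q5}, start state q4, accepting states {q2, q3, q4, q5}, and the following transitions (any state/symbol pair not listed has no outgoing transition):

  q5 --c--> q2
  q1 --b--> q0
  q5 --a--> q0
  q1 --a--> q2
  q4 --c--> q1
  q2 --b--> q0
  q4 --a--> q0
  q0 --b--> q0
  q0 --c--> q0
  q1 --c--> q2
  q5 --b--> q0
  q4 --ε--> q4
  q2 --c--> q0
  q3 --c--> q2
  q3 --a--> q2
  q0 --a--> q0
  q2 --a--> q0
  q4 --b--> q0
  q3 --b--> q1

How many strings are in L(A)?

3

The useful subgraph on states {q1, q2, q4} is acyclic, so L(A) is finite; the longest accepting path visits 3 useful states, giving maximum string length 2.
Counting accepting paths from q4 by length: 1 of length 0, 2 of length 2. Total 3.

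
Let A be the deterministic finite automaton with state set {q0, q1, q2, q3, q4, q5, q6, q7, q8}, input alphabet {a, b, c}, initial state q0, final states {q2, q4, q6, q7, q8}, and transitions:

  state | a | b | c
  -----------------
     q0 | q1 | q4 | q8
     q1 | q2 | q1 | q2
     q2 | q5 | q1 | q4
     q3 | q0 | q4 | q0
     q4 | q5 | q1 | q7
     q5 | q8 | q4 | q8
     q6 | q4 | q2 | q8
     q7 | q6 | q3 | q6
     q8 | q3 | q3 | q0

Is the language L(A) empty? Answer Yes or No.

The string b is accepted: the run q0 → q4 ends in the accepting state q4.
Since at least one string is accepted, L(A) is not empty.

No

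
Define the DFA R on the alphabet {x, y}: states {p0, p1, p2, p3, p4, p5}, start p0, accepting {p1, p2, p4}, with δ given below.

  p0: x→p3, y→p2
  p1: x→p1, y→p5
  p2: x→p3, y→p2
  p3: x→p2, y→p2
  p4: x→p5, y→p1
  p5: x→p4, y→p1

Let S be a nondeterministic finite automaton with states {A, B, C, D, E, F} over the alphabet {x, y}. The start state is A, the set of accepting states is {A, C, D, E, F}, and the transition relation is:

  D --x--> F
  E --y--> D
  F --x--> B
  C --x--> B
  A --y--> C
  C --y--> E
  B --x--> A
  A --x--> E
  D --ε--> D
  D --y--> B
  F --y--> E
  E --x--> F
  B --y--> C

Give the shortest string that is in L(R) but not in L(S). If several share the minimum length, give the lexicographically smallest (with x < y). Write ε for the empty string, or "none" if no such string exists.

xyy

The string xyy is accepted by R but not by S.
No shorter string lies in the difference, and xyy is the lexicographically first length-3 string in L(R) \ L(S).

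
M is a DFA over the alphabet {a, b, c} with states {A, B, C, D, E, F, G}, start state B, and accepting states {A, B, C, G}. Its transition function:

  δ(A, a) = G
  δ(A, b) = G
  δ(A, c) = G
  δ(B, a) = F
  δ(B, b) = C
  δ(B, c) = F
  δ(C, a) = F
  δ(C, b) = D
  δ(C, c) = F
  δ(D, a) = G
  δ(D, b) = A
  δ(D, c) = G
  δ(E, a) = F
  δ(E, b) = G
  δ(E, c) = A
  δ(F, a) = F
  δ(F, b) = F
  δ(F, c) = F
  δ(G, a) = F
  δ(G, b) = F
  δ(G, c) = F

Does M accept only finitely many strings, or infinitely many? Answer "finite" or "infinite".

The useful states (reachable from B and able to reach an accepting state) are {A, B, C, D, G}.
Restricted to these states the transition graph has no cycle, so every accepting path has bounded length and L is finite.

finite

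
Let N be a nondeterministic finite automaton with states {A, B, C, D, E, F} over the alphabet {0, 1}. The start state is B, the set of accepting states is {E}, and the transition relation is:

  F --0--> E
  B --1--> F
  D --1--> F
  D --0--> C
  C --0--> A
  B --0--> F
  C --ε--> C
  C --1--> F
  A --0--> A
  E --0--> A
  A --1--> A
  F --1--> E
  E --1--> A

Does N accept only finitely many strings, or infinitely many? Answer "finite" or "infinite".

The useful states (reachable from B and able to reach an accepting state) are {B, E, F}.
Restricted to these states the transition graph has no cycle, so every accepting path has bounded length and L is finite.

finite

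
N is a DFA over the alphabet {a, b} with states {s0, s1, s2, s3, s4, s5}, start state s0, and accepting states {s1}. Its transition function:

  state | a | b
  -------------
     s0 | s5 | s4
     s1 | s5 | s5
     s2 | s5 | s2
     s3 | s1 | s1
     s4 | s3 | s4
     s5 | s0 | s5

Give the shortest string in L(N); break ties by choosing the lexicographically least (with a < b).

A breadth-first search from s0 reaches an accepting state first via the path s0 → s4 → s3 → s1 on input baa.
No string of length < 3 is accepted (BFS exhausts all shorter strings without reaching an accepting state), and baa is the lexicographically least accepting string of length 3.

baa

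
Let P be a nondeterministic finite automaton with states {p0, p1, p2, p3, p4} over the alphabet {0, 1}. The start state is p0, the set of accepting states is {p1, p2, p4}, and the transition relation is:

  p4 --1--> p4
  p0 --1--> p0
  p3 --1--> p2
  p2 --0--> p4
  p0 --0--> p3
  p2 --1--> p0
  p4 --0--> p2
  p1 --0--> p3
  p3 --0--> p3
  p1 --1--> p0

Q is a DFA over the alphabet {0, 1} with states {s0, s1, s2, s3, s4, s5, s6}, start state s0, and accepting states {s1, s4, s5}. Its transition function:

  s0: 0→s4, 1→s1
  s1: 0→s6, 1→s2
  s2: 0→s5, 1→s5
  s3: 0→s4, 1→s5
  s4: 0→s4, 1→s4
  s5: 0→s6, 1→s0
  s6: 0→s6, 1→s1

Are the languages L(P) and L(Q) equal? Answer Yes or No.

The string 1010 is accepted by P but rejected by Q.
So L(P) ≠ L(Q).

No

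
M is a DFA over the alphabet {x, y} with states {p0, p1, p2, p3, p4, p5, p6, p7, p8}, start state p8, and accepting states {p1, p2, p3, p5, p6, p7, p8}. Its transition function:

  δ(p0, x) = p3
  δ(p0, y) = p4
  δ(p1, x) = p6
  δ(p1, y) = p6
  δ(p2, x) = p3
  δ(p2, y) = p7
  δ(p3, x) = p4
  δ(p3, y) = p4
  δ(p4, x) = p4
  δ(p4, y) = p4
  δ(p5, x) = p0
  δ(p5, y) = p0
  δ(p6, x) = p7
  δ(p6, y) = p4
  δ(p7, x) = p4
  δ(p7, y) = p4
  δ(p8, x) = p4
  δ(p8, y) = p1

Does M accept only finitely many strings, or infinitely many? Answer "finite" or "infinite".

finite

The useful states (reachable from p8 and able to reach an accepting state) are {p1, p6, p7, p8}.
Restricted to these states the transition graph has no cycle, so every accepting path has bounded length and L is finite.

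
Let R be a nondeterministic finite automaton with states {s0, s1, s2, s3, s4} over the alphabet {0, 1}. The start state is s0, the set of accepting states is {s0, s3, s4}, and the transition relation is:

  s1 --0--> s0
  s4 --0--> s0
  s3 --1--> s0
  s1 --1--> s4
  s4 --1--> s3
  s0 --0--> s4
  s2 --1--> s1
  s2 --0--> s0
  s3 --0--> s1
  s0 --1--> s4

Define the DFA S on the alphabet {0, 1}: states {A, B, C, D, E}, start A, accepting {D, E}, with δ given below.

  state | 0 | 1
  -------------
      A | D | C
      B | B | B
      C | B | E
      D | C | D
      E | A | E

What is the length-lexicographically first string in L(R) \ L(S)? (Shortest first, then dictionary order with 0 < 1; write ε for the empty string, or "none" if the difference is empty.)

The empty string ε is accepted by R but not by S.
Since ε is the unique shortest string, it is the required witness.

ε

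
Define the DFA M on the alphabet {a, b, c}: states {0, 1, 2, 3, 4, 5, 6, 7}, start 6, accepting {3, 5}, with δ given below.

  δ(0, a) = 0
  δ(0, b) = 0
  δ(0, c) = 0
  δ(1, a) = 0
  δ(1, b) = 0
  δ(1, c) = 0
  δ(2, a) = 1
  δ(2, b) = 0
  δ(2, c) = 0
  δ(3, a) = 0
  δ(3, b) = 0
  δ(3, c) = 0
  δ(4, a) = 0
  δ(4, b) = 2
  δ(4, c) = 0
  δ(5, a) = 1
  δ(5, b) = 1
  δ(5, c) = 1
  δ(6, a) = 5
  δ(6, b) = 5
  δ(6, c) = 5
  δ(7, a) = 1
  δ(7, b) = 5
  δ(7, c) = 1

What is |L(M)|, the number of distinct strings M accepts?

3

The useful subgraph on states {5, 6} is acyclic, so L(M) is finite; the longest accepting path visits 2 useful states, giving maximum string length 1.
Counting accepting paths from 6 by length: 3 of length 1. Total 3.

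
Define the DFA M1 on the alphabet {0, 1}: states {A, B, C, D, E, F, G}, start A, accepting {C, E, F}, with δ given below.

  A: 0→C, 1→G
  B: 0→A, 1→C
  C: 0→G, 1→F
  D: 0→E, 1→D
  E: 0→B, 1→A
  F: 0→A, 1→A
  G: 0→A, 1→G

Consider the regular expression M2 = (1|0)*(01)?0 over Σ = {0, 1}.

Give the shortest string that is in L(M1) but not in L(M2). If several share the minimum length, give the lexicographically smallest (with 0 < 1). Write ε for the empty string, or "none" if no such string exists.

01

The string 01 is accepted by M1 but not by M2.
No shorter string lies in the difference, and 01 is the lexicographically first length-2 string in L(M1) \ L(M2).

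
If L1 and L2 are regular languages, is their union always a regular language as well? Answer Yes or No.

Yes

Given DFAs for L₁ and L₂, run them in parallel: the product automaton on Q₁ × Q₂ that accepts when either component is accepting recognises L₁ ∪ L₂ (equivalently, R₁ | R₂ is a regular expression for it).
So the regular languages are closed under union.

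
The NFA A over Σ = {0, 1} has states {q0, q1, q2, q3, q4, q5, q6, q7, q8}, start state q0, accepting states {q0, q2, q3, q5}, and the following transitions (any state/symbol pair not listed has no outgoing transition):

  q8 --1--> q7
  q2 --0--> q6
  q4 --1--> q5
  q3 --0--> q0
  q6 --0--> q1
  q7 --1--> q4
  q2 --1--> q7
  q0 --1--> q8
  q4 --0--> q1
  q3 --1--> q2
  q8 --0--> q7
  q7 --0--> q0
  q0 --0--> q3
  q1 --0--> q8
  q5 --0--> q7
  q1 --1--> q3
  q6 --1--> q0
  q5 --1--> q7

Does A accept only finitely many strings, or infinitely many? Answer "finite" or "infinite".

State q0 is reachable from the start and can reach an accepting state, and it lies on the cycle q0 → q8 → q7 → q0.
Traversing that cycle any number of times yields accepted strings of unbounded length, so the language is infinite.

infinite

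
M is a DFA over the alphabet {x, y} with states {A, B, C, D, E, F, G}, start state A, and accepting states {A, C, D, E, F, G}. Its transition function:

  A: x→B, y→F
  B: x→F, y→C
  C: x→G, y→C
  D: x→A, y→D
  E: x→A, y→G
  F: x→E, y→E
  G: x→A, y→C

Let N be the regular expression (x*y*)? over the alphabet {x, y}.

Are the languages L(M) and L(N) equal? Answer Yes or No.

No

The string yx is accepted by M but rejected by N.
So L(M) ≠ L(N).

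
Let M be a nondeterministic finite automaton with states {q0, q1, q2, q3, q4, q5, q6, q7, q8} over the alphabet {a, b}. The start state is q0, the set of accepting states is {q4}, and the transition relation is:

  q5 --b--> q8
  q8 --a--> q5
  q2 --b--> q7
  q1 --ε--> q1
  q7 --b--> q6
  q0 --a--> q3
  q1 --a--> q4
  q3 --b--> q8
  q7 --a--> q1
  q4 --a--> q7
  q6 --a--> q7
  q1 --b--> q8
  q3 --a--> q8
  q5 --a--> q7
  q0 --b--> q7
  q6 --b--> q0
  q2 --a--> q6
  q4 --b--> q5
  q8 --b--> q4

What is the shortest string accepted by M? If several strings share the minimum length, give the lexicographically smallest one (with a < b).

A breadth-first search from q0 reaches an accepting state first via the path q0 → q3 → q8 → q4 on input aab.
No string of length < 3 is accepted (BFS exhausts all shorter strings without reaching an accepting state), and aab is the lexicographically least accepting string of length 3.

aab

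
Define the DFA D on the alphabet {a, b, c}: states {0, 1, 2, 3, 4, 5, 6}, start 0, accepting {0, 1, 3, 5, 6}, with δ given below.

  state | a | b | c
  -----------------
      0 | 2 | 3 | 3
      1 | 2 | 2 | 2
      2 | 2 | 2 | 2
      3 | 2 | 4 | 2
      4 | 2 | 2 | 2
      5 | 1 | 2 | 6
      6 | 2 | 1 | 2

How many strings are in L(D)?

The useful subgraph on states {0, 3} is acyclic, so L(D) is finite; the longest accepting path visits 2 useful states, giving maximum string length 1.
Counting accepting paths from 0 by length: 1 of length 0, 2 of length 1. Total 3.

3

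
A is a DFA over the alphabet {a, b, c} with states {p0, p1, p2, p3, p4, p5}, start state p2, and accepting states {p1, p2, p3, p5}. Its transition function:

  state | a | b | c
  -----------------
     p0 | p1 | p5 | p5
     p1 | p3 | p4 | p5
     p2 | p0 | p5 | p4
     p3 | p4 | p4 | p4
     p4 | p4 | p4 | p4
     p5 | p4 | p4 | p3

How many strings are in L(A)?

The useful subgraph on states {p0, p1, p2, p3, p5} is acyclic, so L(A) is finite; the longest accepting path visits 5 useful states, giving maximum string length 4.
Counting accepting paths from p2 by length: 1 of length 0, 1 of length 1, 4 of length 2, 4 of length 3, 1 of length 4. Total 11.

11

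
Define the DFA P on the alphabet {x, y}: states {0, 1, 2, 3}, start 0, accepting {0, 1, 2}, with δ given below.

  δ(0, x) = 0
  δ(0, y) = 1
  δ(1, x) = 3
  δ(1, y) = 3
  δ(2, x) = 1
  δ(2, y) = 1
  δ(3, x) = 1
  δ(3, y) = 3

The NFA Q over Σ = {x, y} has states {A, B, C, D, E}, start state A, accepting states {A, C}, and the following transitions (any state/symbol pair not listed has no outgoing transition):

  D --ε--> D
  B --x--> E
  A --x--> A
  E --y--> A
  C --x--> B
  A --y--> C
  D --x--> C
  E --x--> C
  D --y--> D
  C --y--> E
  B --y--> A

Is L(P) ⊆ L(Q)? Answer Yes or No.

No

The string yxx is in L(P) but not in L(Q).
So L(P) ⊄ L(Q).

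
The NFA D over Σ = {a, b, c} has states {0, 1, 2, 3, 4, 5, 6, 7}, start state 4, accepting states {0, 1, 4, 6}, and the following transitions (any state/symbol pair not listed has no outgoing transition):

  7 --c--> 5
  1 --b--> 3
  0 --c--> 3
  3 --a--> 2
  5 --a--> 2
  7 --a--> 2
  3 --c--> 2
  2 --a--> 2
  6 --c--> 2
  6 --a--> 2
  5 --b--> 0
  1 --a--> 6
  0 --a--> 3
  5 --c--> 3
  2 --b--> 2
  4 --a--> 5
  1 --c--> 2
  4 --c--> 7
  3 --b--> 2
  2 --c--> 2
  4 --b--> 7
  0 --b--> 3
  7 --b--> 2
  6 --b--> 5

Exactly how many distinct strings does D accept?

4

The useful subgraph on states {0, 4, 5, 7} is acyclic, so L(D) is finite; the longest accepting path visits 4 useful states, giving maximum string length 3.
Counting accepting paths from 4 by length: 1 of length 0, 1 of length 2, 2 of length 3. Total 4.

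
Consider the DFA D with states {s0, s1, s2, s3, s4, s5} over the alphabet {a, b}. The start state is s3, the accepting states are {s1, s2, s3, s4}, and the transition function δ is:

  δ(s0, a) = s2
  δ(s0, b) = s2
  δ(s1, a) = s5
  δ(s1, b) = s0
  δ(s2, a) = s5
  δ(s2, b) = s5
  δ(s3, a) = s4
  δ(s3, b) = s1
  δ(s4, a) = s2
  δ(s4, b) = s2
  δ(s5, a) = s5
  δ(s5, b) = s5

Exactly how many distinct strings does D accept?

7

The useful subgraph on states {s0, s1, s2, s3, s4} is acyclic, so L(D) is finite; the longest accepting path visits 4 useful states, giving maximum string length 3.
Counting accepting paths from s3 by length: 1 of length 0, 2 of length 1, 2 of length 2, 2 of length 3. Total 7.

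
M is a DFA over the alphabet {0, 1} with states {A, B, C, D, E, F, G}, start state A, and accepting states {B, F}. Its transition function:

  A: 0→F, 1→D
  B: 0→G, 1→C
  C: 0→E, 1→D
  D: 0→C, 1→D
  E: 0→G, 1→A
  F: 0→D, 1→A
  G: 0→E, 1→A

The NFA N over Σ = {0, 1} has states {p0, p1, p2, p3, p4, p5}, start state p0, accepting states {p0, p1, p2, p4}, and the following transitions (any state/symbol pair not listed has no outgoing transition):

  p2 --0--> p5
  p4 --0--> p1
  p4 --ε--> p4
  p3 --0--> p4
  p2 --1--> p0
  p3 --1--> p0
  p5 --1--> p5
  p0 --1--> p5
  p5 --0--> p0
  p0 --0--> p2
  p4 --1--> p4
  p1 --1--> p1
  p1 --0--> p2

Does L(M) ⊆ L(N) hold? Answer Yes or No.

Exploring the product automaton M × N from the start pair (A, p0), following both machines on each input symbol, reaches 16 state pairs: (A, p0), (F, p2), (D, p5), (C, p0), (E, p2), (G, p5), (E, p0), (A, p5), (G, p2), (F, p0), (E, p5), (D, p2), (G, p0), (C, p5), (D, p0), (C, p2).
M accepts in {B, F} and N accepts in {p0, p1, p2, p4}. The reachable pairs whose M-component is accepting are (F, p2), (F, p0); in each of them the N-component is accepting too, so the product for L(M) \ L(N) (M-component accepting, N-component rejecting) has no reachable accepting pair and the difference is empty.
Hence every string in L(M) is also in L(N).

Yes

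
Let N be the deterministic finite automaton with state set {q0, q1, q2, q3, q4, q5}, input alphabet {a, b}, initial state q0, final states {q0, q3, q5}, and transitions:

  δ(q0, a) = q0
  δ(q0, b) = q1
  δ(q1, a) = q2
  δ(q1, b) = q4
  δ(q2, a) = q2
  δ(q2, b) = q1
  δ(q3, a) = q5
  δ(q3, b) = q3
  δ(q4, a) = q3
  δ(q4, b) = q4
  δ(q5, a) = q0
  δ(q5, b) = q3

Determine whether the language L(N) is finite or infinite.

State q0 is reachable from the start and can reach an accepting state, and it lies on the cycle q0 → q0.
Traversing that cycle any number of times yields accepted strings of unbounded length, so the language is infinite.

infinite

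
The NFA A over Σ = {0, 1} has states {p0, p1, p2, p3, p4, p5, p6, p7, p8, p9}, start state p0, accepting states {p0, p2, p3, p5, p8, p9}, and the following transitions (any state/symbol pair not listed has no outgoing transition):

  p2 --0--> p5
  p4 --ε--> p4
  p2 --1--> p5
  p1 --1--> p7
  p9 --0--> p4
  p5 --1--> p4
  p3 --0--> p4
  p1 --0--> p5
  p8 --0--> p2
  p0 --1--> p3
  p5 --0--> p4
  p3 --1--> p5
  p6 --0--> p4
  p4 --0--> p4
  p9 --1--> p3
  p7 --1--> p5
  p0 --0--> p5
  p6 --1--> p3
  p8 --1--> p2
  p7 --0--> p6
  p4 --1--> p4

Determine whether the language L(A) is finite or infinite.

finite

The useful states (reachable from p0 and able to reach an accepting state) are {p0, p3, p5}.
Restricted to these states the transition graph has no cycle, so every accepting path has bounded length and L is finite.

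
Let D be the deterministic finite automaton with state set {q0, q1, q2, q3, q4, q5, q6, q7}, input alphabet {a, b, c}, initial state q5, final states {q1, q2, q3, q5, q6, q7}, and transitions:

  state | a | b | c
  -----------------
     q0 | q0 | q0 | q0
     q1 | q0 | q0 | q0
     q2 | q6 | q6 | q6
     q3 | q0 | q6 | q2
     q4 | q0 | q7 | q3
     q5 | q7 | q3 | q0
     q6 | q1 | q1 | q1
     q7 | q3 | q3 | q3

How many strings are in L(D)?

The useful subgraph on states {q1, q2, q3, q5, q6, q7} is acyclic, so L(D) is finite; the longest accepting path visits 6 useful states, giving maximum string length 5.
Counting accepting paths from q5 by length: 1 of length 0, 2 of length 1, 5 of length 2, 12 of length 3, 27 of length 4, 27 of length 5. Total 74.

74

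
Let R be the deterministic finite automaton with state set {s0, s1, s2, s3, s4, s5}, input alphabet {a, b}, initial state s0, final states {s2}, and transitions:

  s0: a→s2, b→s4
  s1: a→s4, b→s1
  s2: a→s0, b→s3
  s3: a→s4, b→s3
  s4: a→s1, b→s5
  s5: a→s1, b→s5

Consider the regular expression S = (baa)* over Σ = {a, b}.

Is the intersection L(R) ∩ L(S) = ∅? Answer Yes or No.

Converting the expression S to a DFA (subset construction, then merging equivalent states) gives the minimal DFA with states {r0, r1, r2, r3}, start state r0, accepting states {r0} and transitions r0: a→r1, b→r2; r1: a→r1, b→r1; r2: a→r3, b→r1; r3: a→r0, b→r1.
Exploring the product automaton R × S from the start pair (s0, r0), following both machines on each input symbol, reaches 11 state pairs: (s0, r0), (s2, r1), (s4, r2), (s0, r1), (s3, r1), (s1, r3), (s5, r1), (s4, r1), (s4, r0), (s1, r1), (s5, r2).
R accepts in {s2} and S accepts in {r0}; no reachable pair has both components accepting, so no string drives both machines to acceptance simultaneously and L(R) ∩ L(S) = ∅.
So no string is accepted by both, and the intersection is empty.

Yes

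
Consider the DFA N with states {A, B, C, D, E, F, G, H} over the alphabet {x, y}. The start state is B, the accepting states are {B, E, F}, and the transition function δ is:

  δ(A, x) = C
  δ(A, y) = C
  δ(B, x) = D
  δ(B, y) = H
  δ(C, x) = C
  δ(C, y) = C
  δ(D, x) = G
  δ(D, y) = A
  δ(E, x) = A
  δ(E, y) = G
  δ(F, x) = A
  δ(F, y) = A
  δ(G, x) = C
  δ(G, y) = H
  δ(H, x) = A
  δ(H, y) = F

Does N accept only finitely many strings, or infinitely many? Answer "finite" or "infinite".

The useful states (reachable from B and able to reach an accepting state) are {B, D, F, G, H}.
Restricted to these states the transition graph has no cycle, so every accepting path has bounded length and L is finite.

finite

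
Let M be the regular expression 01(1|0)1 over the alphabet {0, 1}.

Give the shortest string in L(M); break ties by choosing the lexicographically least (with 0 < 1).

By inspection of the expression, no string of length less than 4 matches, and 0101 is the lexicographically first match of length 4.

0101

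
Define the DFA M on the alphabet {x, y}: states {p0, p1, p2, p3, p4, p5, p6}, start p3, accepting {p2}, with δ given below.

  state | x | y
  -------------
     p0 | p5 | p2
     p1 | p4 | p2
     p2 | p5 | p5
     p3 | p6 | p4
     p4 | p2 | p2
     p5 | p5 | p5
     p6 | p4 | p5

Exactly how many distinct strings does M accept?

The useful subgraph on states {p2, p3, p4, p6} is acyclic, so L(M) is finite; the longest accepting path visits 4 useful states, giving maximum string length 3.
Counting accepting paths from p3 by length: 2 of length 2, 2 of length 3. Total 4.

4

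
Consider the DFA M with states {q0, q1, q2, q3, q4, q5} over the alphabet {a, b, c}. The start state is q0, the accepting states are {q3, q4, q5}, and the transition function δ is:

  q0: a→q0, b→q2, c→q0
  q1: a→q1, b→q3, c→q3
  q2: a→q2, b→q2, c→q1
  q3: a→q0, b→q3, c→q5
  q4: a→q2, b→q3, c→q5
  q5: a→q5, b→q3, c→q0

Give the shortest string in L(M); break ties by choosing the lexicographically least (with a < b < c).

bcb

A breadth-first search from q0 reaches an accepting state first via the path q0 → q2 → q1 → q3 on input bcb.
No string of length < 3 is accepted (BFS exhausts all shorter strings without reaching an accepting state), and bcb is the lexicographically least accepting string of length 3.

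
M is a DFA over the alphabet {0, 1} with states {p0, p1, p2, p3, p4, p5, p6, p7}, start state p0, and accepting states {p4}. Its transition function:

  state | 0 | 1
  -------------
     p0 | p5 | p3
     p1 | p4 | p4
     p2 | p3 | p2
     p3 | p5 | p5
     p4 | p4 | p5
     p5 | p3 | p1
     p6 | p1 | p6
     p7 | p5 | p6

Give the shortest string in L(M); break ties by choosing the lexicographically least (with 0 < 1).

A breadth-first search from p0 reaches an accepting state first via the path p0 → p5 → p1 → p4 on input 010.
No string of length < 3 is accepted (BFS exhausts all shorter strings without reaching an accepting state), and 010 is the lexicographically least accepting string of length 3.

010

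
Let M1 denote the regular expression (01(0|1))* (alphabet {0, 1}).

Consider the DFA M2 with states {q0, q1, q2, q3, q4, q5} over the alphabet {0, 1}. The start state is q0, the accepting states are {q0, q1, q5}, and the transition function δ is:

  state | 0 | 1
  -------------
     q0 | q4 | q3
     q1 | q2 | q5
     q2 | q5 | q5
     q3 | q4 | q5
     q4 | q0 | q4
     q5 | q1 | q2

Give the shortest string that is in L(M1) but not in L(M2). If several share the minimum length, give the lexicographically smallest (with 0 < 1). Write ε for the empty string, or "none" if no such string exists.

The string 011 is accepted by M1 but not by M2.
No shorter string lies in the difference, and 011 is the lexicographically first length-3 string in L(M1) \ L(M2).

011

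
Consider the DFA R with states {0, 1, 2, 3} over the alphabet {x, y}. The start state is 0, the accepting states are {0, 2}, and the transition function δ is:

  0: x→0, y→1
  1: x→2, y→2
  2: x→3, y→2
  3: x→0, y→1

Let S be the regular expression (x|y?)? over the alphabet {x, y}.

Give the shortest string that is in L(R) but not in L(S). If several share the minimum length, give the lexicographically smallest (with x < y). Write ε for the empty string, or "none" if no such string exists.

xx

The string xx is accepted by R but not by S.
No shorter string lies in the difference, and xx is the lexicographically first length-2 string in L(R) \ L(S).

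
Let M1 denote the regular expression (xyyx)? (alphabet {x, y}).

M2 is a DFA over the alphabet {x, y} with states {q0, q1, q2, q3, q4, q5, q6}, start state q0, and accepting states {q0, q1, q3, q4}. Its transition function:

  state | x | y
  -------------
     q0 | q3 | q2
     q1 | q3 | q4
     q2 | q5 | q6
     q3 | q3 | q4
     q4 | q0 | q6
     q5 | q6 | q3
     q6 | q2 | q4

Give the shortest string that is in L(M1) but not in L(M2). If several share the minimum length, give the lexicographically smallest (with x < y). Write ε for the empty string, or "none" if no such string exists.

xyyx

The string xyyx is accepted by M1 but not by M2.
No shorter string lies in the difference, and xyyx is the lexicographically first length-4 string in L(M1) \ L(M2).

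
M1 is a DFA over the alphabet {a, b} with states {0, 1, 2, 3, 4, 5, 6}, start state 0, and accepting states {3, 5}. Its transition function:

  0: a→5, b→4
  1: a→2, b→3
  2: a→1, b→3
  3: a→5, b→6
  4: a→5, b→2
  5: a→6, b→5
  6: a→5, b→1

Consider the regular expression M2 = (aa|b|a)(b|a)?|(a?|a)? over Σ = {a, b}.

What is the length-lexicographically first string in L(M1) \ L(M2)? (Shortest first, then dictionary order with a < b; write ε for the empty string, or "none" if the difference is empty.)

The string abb is accepted by M1 but not by M2.
No shorter string lies in the difference, and abb is the lexicographically first length-3 string in L(M1) \ L(M2).

abb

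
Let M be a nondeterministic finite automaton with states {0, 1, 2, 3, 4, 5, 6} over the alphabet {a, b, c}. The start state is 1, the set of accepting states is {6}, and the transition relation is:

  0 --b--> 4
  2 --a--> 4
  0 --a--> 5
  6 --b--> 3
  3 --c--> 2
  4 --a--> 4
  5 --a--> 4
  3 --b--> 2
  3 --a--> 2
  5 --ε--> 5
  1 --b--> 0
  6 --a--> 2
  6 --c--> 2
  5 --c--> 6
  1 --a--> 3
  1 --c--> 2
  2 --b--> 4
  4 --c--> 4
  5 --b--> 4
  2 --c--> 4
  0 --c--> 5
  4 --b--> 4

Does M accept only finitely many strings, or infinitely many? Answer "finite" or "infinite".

The useful states (reachable from 1 and able to reach an accepting state) are {0, 1, 5, 6}.
Restricted to these states the transition graph has no cycle, so every accepting path has bounded length and L is finite.

finite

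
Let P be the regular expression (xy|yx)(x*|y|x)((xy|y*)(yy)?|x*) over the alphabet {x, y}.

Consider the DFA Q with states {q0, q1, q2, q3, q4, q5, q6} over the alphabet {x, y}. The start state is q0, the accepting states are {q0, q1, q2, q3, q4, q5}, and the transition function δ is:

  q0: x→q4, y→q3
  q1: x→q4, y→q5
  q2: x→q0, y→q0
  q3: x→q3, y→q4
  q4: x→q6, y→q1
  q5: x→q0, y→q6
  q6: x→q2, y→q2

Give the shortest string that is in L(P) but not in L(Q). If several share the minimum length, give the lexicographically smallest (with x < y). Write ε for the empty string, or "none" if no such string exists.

xyxx

The string xyxx is accepted by P but not by Q.
No shorter string lies in the difference, and xyxx is the lexicographically first length-4 string in L(P) \ L(Q).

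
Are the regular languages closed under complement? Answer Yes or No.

Yes

Take a complete DFA for L and swap accepting and non-accepting states; the resulting DFA accepts exactly Σ* \ L.
So the regular languages are closed under complement.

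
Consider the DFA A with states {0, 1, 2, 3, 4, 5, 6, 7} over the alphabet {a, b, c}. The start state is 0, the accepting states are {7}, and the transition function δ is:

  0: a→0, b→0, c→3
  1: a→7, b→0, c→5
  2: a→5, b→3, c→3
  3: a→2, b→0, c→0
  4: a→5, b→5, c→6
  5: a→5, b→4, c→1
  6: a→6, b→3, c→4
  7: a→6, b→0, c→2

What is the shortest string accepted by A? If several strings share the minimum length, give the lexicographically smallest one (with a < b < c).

caaca

A breadth-first search from 0 reaches an accepting state first via the path 0 → 3 → 2 → 5 → 1 → 7 on input caaca.
No string of length < 5 is accepted (BFS exhausts all shorter strings without reaching an accepting state), and caaca is the lexicographically least accepting string of length 5.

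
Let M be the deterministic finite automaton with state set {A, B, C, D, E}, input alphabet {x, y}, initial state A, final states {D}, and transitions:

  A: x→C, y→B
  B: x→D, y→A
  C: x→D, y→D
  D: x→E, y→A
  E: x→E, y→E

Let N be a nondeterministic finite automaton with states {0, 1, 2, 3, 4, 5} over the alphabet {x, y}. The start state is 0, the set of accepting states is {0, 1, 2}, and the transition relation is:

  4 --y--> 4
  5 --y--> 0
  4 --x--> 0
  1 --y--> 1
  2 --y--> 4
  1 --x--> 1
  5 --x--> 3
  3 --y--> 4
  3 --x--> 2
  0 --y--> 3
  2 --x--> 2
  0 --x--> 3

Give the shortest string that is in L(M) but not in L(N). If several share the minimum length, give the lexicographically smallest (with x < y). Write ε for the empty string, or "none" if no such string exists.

xy

The string xy is accepted by M but not by N.
No shorter string lies in the difference, and xy is the lexicographically first length-2 string in L(M) \ L(N).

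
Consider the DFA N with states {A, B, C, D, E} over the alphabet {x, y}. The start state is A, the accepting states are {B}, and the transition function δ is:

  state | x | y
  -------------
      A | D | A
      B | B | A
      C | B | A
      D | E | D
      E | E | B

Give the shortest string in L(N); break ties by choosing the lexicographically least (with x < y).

xxy

A breadth-first search from A reaches an accepting state first via the path A → D → E → B on input xxy.
No string of length < 3 is accepted (BFS exhausts all shorter strings without reaching an accepting state), and xxy is the lexicographically least accepting string of length 3.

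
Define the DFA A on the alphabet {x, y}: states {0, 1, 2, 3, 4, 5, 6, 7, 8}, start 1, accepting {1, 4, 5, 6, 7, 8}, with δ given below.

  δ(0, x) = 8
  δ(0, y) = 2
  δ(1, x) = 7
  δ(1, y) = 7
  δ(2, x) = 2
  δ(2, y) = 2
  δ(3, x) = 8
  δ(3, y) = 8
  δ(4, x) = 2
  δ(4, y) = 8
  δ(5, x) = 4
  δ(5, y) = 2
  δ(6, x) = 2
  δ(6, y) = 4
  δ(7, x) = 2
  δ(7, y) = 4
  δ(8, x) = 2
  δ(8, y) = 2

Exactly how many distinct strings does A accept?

7

The useful subgraph on states {1, 4, 7, 8} is acyclic, so L(A) is finite; the longest accepting path visits 4 useful states, giving maximum string length 3.
Counting accepting paths from 1 by length: 1 of length 0, 2 of length 1, 2 of length 2, 2 of length 3. Total 7.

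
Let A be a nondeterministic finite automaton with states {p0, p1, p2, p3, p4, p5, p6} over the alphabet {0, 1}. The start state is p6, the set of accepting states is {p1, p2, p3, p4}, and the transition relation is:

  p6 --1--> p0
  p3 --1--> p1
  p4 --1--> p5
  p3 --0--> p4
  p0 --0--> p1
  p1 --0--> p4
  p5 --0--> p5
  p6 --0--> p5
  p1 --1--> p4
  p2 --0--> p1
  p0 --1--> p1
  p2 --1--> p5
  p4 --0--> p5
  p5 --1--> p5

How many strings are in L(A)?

The useful subgraph on states {p0, p1, p4, p6} is acyclic, so L(A) is finite; the longest accepting path visits 4 useful states, giving maximum string length 3.
Counting accepting paths from p6 by length: 2 of length 2, 4 of length 3. Total 6.

6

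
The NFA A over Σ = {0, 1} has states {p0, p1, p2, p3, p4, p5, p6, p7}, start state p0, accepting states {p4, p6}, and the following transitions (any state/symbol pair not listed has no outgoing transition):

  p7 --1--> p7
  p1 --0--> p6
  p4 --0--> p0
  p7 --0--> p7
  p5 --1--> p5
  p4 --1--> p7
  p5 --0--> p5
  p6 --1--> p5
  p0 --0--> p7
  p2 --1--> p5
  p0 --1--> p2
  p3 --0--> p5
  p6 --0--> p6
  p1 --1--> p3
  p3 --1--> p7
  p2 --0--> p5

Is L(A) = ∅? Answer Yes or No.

Yes

The states reachable from the start state are {p0, p2, p5, p7}.
None of the accepting states {p4, p6} is reachable, so no string is accepted and L(A) = ∅.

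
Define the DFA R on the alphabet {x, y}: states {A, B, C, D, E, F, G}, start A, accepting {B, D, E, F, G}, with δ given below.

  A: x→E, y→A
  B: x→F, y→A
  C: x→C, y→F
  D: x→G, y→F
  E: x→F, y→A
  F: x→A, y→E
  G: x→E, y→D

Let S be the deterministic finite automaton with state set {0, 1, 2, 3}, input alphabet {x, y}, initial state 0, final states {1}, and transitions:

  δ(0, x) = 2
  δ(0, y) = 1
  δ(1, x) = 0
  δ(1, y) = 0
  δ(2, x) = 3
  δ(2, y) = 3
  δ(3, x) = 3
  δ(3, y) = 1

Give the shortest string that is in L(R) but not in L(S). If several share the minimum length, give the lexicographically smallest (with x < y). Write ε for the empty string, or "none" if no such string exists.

x

The string x is accepted by R but not by S.
No shorter string lies in the difference, and x is the lexicographically first length-1 string in L(R) \ L(S).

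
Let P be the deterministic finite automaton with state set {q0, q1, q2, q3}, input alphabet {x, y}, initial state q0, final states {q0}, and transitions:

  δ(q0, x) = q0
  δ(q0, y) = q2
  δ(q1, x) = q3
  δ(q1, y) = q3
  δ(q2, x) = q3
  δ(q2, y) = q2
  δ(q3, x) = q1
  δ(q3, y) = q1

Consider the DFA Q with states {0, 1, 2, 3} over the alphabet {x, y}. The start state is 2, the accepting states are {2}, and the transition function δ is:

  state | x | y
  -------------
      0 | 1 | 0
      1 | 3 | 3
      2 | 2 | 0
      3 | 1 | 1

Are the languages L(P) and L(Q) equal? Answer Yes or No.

Yes

Exploring the product automaton P × Q from the start pair (q0, 2), following both machines on each input symbol, reaches 4 state pairs: (q0, 2), (q2, 0), (q3, 1), (q1, 3).
P accepts in {q0} and Q accepts in {2}. In every reachable pair the two components are either both accepting — (q0, 2) — or both non-accepting, so no string is accepted by exactly one of the machines: L(P) \ L(Q) and L(Q) \ L(P) are both empty.
Hence every string is accepted by P iff it is accepted by Q, and the two languages coincide.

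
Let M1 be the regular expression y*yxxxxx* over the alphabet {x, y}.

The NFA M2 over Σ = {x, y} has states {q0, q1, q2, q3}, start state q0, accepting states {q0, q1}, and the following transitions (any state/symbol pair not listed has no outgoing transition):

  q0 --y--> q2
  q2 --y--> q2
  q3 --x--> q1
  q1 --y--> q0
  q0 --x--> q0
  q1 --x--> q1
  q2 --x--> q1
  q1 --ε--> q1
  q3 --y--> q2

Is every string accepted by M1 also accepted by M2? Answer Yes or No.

Converting the expression M1 to a DFA (subset construction, then merging equivalent states) gives the minimal DFA with states {r0, r1, r2, r3, r4, r5, r6}, start state r0, accepting states {r6} and transitions r0: x→r1, y→r2; r1: x→r1, y→r1; r2: x→r3, y→r2; r3: x→r4, y→r1; r4: x→r5, y→r1; r5: x→r6, y→r1; r6: x→r6, y→r1.
Exploring the product automaton M1 × M2 from the start pair (r0, q0), following both machines on each input symbol, reaches 9 state pairs: (r0, q0), (r1, q0), (r2, q2), (r1, q2), (r3, q1), (r1, q1), (r4, q1), (r5, q1), (r6, q1).
M1 accepts in {r6} and M2 accepts in {q0, q1}. The reachable pairs whose M1-component is accepting are (r6, q1); in each of them the M2-component is accepting too, so the product for L(M1) \ L(M2) (M1-component accepting, M2-component rejecting) has no reachable accepting pair and the difference is empty.
Hence every string in L(M1) is also in L(M2).

Yes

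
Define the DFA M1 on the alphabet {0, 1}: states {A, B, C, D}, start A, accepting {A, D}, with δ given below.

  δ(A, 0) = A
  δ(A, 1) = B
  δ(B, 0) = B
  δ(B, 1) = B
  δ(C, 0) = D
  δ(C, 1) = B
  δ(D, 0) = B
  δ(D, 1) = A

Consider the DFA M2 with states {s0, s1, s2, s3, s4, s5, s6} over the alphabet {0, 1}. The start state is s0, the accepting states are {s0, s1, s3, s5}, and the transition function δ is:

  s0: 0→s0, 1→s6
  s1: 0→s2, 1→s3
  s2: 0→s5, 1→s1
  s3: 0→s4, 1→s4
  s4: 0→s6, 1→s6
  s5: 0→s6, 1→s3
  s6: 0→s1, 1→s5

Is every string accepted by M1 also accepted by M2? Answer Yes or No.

Yes

Exploring the product automaton M1 × M2 from the start pair (A, s0), following both machines on each input symbol, reaches 7 state pairs: (A, s0), (B, s6), (B, s1), (B, s5), (B, s2), (B, s3), (B, s4).
M1 accepts in {A, D} and M2 accepts in {s0, s1, s3, s5}. The reachable pairs whose M1-component is accepting are (A, s0); in each of them the M2-component is accepting too, so the product for L(M1) \ L(M2) (M1-component accepting, M2-component rejecting) has no reachable accepting pair and the difference is empty.
Hence every string in L(M1) is also in L(M2).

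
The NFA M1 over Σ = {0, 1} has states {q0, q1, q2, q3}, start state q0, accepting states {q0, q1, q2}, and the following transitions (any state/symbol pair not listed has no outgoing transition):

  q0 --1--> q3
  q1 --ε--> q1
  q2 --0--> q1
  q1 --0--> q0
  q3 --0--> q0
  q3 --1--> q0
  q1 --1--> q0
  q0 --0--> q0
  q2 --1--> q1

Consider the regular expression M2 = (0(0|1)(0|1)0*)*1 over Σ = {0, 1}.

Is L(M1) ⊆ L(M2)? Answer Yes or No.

No

The empty string ε is in L(M1) but not in L(M2).
So L(M1) ⊄ L(M2).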